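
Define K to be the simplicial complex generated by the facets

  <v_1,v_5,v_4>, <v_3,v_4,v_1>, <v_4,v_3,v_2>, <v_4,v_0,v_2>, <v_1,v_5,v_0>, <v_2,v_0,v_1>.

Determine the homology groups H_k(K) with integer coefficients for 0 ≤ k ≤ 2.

H_0 = Z,  H_1 = Z,  H_2 = 0.

We work with the vertex ordering v_0 < v_1 < v_2 < v_3 < v_4 < v_5. The simplices of K, each written with vertices in increasing order, are:

  0-simplices (6): [v_0], [v_1], [v_2], [v_3], [v_4], [v_5]
  1-simplices (12): [v_0,v_1], [v_0,v_2], [v_0,v_4], [v_0,v_5], [v_1,v_2], [v_1,v_3], [v_1,v_4], [v_1,v_5], [v_2,v_3], [v_2,v_4], [v_3,v_4], [v_4,v_5]
  2-simplices (6): [v_0,v_1,v_2], [v_0,v_1,v_5], [v_0,v_2,v_4], [v_1,v_3,v_4], [v_1,v_4,v_5], [v_2,v_3,v_4]

Hence C_0 ≅ Z^6, C_1 ≅ Z^12, C_2 ≅ Z^6.

The boundary map ∂_1: C_1 → C_0 sends each edge [p,q] (with p < q) to q − p.
As a 6×12 matrix over Z this has rank 5, with invariant factors (1,1,1,1,1).

∂_2: C_2 → C_1 acts by ∂[p,q,r] = [q,r] − [p,r] + [p,q]. For instance
  ∂[v_1,v_4,v_5] = [v_4,v_5] − [v_1,v_5] + [v_1,v_4],
  ∂[v_0,v_1,v_5] = [v_1,v_5] − [v_0,v_5] + [v_0,v_1].
The resulting 12×6 matrix has rank 6, and its Smith normal form has invariant factors (1,1,1,1,1,1).

From H_k ≅ ker(∂_k) / im(∂_{k+1}) we obtain:

  H_0: rank C_0 − rank ∂_1 = 6 − 5 = 1, and the invariant factors of ∂_1 are all 1, so H_0 = Z.
  H_1: rank ker ∂_1 − rank ∂_2 = (12 − 5) − 6 = 1, and the invariant factors of ∂_2 are all 1, so H_1 = Z.
  H_2: rank ker ∂_2 − rank ∂_3 = (6 − 6) − 0 = 0, and there is no ∂_3, so H_2 = 0.

As a check, the Euler characteristic is 6 − 12 + 6 = 0, which agrees with 1 − 1 + 0 = 0.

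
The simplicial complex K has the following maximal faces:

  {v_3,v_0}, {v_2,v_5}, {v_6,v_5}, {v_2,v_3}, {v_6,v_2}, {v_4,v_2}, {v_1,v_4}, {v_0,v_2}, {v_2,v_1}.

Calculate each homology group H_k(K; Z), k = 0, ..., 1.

H_0 ≅ Z,  H_1 ≅ Z^3.

Take the total order v_0 < v_1 < v_2 < v_3 < v_4 < v_5 < v_6 on the vertex set. Then K (dimension 1) consists of the simplices:

  0-simplices (7): [v_0], [v_1], [v_2], [v_3], [v_4], [v_5], [v_6]
  1-simplices (9): [v_0,v_2], [v_0,v_3], [v_1,v_2], [v_1,v_4], [v_2,v_3], [v_2,v_4], [v_2,v_5], [v_2,v_6], [v_5,v_6]

so the chain groups are C_0 ≅ Z^7, C_1 ≅ Z^9.

The boundary map ∂_1: C_1 → C_0 maps an edge to its endpoints' difference, ∂[p,q] = q − p.
This gives a 7×9 integer matrix of rank 6; reducing to Smith normal form yields diagonal entries (1,1,1,1,1,1).

Reading off H_k = ker ∂_k / im ∂_{k+1}:

  H_0: rank C_0 − rank ∂_1 = 7 − 6 = 1, and the invariant factors of ∂_1 are all 1, so H_0 = Z.
  H_1: rank ker ∂_1 − rank ∂_2 = (9 − 6) − 0 = 3, and there is no ∂_2, so H_1 = Z^3.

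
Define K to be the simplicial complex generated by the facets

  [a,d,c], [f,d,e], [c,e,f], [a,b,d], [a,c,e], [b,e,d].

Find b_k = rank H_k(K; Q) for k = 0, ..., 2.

b_0 = 1, b_1 = 1, b_2 = 0.

Take the total order a < b < c < d < e < f on the vertex set. Then K (dimension 2) consists of the simplices:

  0-simplices (6): a, b, c, d, e, f
  1-simplices (12): ab, ac, ad, ae, bd, be, cd, ce, cf, de, df, ef
  2-simplices (6): abd, acd, ace, bde, cef, def

so the chain groups are C_0 ≅ Z^6, C_1 ≅ Z^12, C_2 ≅ Z^6.

The boundary map ∂_1: C_1 → C_0 maps an edge to its endpoints' difference, ∂[p,q] = q − p. For instance
  ∂bd = d − b.
The 6×12 boundary matrix has rank 5 and Smith normal form diag(1,1,1,1,1).

Boundary ∂_2: C_2 → C_1 maps a triangle to the signed sum of its edges. For instance
  ∂def = ef − df + de,
  ∂ace = ce − ae + ac.
This gives a 12×6 integer matrix of rank 6; reducing to Smith normal form yields diagonal entries (1,1,1,1,1,1).

Now H_k = ker ∂_k / im ∂_{k+1}, so:

  H_0: rank C_0 − rank ∂_1 = 6 − 5 = 1, and the invariant factors of ∂_1 are all 1, so H_0 = Z.
  H_1: rank ker ∂_1 − rank ∂_2 = (12 − 5) − 6 = 1, and the invariant factors of ∂_2 are all 1, so H_1 = Z.
  H_2: rank ker ∂_2 − rank ∂_3 = (6 − 6) − 0 = 0, and there is no ∂_3, so H_2 = 0.

As a check, the Euler characteristic is 6 − 12 + 6 = 0, which agrees with 1 − 1 + 0 = 0.

Hence the Betti numbers are b_0 = 1, b_1 = 1, b_2 = 0.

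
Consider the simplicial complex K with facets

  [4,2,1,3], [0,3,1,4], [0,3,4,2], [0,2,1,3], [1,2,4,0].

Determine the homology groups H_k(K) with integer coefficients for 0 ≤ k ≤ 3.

Order the vertices as 0 < 1 < 2 < 3 < 4. Listing each simplex with vertices in this order, K has dimension 3 with simplices:

  0-simplices (5): [0], [1], [2], [3], [4]
  1-simplices (10): [0,1], [0,2], [0,3], [0,4], [1,2], [1,3], [1,4], [2,3], [2,4], [3,4]
  2-simplices (10): [0,1,2], [0,1,3], [0,1,4], [0,2,3], [0,2,4], [0,3,4], [1,2,3], [1,2,4], [1,3,4], [2,3,4]
  3-simplices (5): [0,1,2,3], [0,1,2,4], [0,1,3,4], [0,2,3,4], [1,2,3,4]

so the chain groups are C_0 ≅ Z^5, C_1 ≅ Z^10, C_2 ≅ Z^10, C_3 ≅ Z^5.

Boundary ∂_1: C_1 → C_0 is given by ∂[p,q] = [q] − [p]. For instance
  ∂[0,2] = [2] − [0].
The resulting 5×10 matrix has rank 4, and its Smith normal form has invariant factors (1,1,1,1).

Boundary ∂_2: C_2 → C_1 acts by ∂[p,q,r] = [q,r] − [p,r] + [p,q]. For instance
  ∂[0,3,4] = [3,4] − [0,4] + [0,3],
  ∂[0,1,3] = [1,3] − [0,3] + [0,1].
The resulting 10×10 matrix has rank 6, and its Smith normal form has invariant factors (1,1,1,1,1,1).

Boundary ∂_3: C_3 → C_2 sends each 3-simplex σ to the alternating sum Σ_i (−1)^i (σ with its i-th vertex removed). For instance
  ∂[0,1,3,4] = [1,3,4] − [0,3,4] + [0,1,4] − [0,1,3],
  ∂[0,1,2,3] = [1,2,3] − [0,2,3] + [0,1,3] − [0,1,2].
The 10×5 boundary matrix has rank 4 and Smith normal form diag(1,1,1,1).

Computing H_k = (kernel of ∂_k) / (image of ∂_{k+1}):

  H_0: rank C_0 − rank ∂_1 = 5 − 4 = 1, and the invariant factors of ∂_1 are all 1, so H_0 = Z.
  H_1: rank ker ∂_1 − rank ∂_2 = (10 − 4) − 6 = 0, and the invariant factors of ∂_2 are all 1, so H_1 = 0.
  H_2: rank ker ∂_2 − rank ∂_3 = (10 − 6) − 4 = 0, and the invariant factors of ∂_3 are all 1, so H_2 = 0.
  H_3: rank ker ∂_3 − rank ∂_4 = (5 − 4) − 0 = 1, and there is no ∂_4, so H_3 = Z.

As a check, the Euler characteristic is 5 − 10 + 10 − 5 = 0, which agrees with 1 − 0 + 0 − 1 = 0.

H_0 ≅ Z,  H_1 = 0,  H_2 = 0,  H_3 ≅ Z.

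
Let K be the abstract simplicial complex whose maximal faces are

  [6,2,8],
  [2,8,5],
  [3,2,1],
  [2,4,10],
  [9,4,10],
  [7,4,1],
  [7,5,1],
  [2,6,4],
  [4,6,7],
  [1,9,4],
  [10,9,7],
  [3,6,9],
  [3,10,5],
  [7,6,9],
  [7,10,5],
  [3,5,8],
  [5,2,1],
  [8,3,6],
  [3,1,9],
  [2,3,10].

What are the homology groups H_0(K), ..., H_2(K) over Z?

H_0 = Z,  H_1 = Z ⊕ Z/2Z,  H_2 = 0.

Order the vertices as 1 < 2 < 3 < 4 < 5 < 6 < 7 < 8 < 9 < 10. Listing each simplex with vertices in this order, K has dimension 2 with simplices:

  0-simplices (10): [1], [2], [3], [4], [5], [6], [7], [8], [9], [10]
  1-simplices (30): (30 of them)
  2-simplices (20): (20 of them)

so the chain groups are C_0 ≅ Z^10, C_1 ≅ Z^30, C_2 ≅ Z^20.

Boundary ∂_1: C_1 → C_0 sends each edge [p,q] (with p < q) to q − p.
This gives a 10×30 integer matrix of rank 9; reducing to Smith normal form yields diagonal entries (1,1,1,1,1,1,1,1,1).

∂_2: C_2 → C_1 sends each 2-simplex [p,q,r] to [q,r] − [p,r] + [p,q]. For instance
  ∂[3,6,8] = [6,8] − [3,8] + [3,6],
  ∂[5,7,10] = [7,10] − [5,10] + [5,7].
This gives a 30×20 integer matrix of rank 20; reducing to Smith normal form yields diagonal entries (1,1,1,1,1,1,1,1,1,1,1,1,1,1,1,1,1,1,1,2).

From H_k ≅ ker(∂_k) / im(∂_{k+1}) we obtain:

  H_0: rank C_0 − rank ∂_1 = 10 − 9 = 1, and the invariant factors of ∂_1 are all 1, so H_0 ≅ Z.
  H_1: rank ker ∂_1 − rank ∂_2 = (30 − 9) − 20 = 1, and ∂_2 has invariant factor 2 > 1, so H_1 ≅ Z ⊕ Z/2Z.
  H_2: rank ker ∂_2 − rank ∂_3 = (20 − 20) − 0 = 0, and there is no ∂_3, so H_2 ≅ 0.

As a check, the Euler characteristic is 10 − 30 + 20 = 0, which agrees with 1 − 1 + 0 = 0.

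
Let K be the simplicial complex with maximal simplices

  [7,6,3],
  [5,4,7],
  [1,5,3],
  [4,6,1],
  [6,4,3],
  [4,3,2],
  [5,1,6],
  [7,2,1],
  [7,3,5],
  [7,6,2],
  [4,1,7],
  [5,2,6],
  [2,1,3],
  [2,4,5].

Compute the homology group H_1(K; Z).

H_1 ≅ Z^2.

Fix the vertex order 1 < 2 < 3 < 4 < 5 < 6 < 7 and write every simplex with vertices in increasing order. Then dim K = 2 and the simplices of K are:

  0-simplices (7): [1], [2], [3], [4], [5], [6], [7]
  1-simplices (21): [1,2], [1,3], [1,4], [1,5], [1,6], [1,7], [2,3], [2,4], [2,5], [2,6], [2,7], [3,4], [3,5], [3,6], [3,7], [4,5], [4,6], [4,7], [5,6], [5,7], [6,7]
  2-simplices (14): [1,2,3], [1,2,7], [1,3,5], [1,4,6], [1,4,7], [1,5,6], [2,3,4], [2,4,5], [2,5,6], [2,6,7], [3,4,6], [3,5,7], [3,6,7], [4,5,7]

so the chain groups are C_0 ≅ Z^7, C_1 ≅ Z^21, C_2 ≅ Z^14.

Boundary ∂_1: C_1 → C_0 maps an edge to its endpoints' difference, ∂[p,q] = q − p.
As a 7×21 matrix over Z this has rank 6, with invariant factors (1,1,1,1,1,1).

∂_2: C_2 → C_1 acts by ∂[p,q,r] = [q,r] − [p,r] + [p,q]. For instance
  ∂[2,5,6] = [5,6] − [2,6] + [2,5],
  ∂[1,3,5] = [3,5] − [1,5] + [1,3].
The 21×14 boundary matrix has rank 13 and Smith normal form diag(1,1,1,1,1,1,1,1,1,1,1,1,1).

From H_k ≅ ker(∂_k) / im(∂_{k+1}) we obtain:

  H_1: rank ker ∂_1 − rank ∂_2 = (21 − 6) − 13 = 2, and the invariant factors of ∂_2 are all 1, so H_1 ≅ Z^2.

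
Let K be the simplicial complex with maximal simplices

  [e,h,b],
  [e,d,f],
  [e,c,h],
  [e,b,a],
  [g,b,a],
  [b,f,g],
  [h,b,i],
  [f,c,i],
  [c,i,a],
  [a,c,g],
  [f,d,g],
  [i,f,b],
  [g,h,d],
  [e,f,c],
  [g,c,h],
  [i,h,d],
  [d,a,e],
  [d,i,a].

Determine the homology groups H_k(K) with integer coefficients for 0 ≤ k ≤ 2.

H_0 = Z,  H_1 = Z^2,  H_2 = Z.

Take the total order a < b < c < d < e < f < g < h < i on the vertex set. Then K (dimension 2) consists of the simplices:

  0-simplices (9): a, b, c, d, e, f, g, h, i
  1-simplices (27): ab, ac, ad, ae, ag, ai, be, bf, bg, bh, bi, ce, cf, cg, ch, ci, de, df, dg, dh, di, ef, eh, fg, fi, gh, hi
  2-simplices (18): abe, abg, acg, aci, ade, adi, beh, bfg, bfi, bhi, cef, ceh, cfi, cgh, def, dfg, dgh, dhi

giving chain groups C_0 ≅ Z^9, C_1 ≅ Z^27, C_2 ≅ Z^18.

Boundary ∂_1: C_1 → C_0 sends each edge [p,q] (with p < q) to q − p. For instance
  ∂eh = h − e.
The 9×27 boundary matrix has rank 8 and Smith normal form diag(1,1,1,1,1,1,1,1).

The boundary map ∂_2: C_2 → C_1 sends each 2-simplex [p,q,r] to [q,r] − [p,r] + [p,q]. For instance
  ∂acg = cg − ag + ac,
  ∂abe = be − ae + ab.
This gives a 27×18 integer matrix of rank 17; reducing to Smith normal form yields diagonal entries (1,1,1,1,1,1,1,1,1,1,1,1,1,1,1,1,1).

Computing H_k = (kernel of ∂_k) / (image of ∂_{k+1}):

  H_0: rank C_0 − rank ∂_1 = 9 − 8 = 1, and the invariant factors of ∂_1 are all 1, so H_0 = Z.
  H_1: rank ker ∂_1 − rank ∂_2 = (27 − 8) − 17 = 2, and the invariant factors of ∂_2 are all 1, so H_1 = Z^2.
  H_2: rank ker ∂_2 − rank ∂_3 = (18 − 17) − 0 = 1, and there is no ∂_3, so H_2 = Z.

As a check, the Euler characteristic is 9 − 27 + 18 = 0, which agrees with 1 − 2 + 1 = 0.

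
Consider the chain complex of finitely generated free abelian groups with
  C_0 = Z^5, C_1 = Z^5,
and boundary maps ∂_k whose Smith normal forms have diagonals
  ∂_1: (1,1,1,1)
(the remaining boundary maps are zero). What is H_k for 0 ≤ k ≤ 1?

H_0: b_0 = 5 − 0 − 4 = 1; torsion from ∂_1 factors > 1: none. So H_0 ≅ Z.
H_1: b_1 = 5 − 4 − 0 = 1; torsion from ∂_2 factors > 1: none. So H_1 ≅ Z.

H_0 ≅ Z,  H_1 ≅ Z.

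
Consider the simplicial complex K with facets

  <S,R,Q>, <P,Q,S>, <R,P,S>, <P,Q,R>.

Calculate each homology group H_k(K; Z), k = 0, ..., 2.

Fix the vertex order P < Q < R < S and write every simplex with vertices in increasing order. Then dim K = 2 and the simplices of K are:

  0-simplices (4): P, Q, R, S
  1-simplices (6): PQ, PR, PS, QR, QS, RS
  2-simplices (4): PQR, PQS, PRS, QRS

giving chain groups C_0 ≅ Z^4, C_1 ≅ Z^6, C_2 ≅ Z^4.

The boundary map ∂_1: C_1 → C_0 sends each edge [p,q] (with p < q) to q − p. For instance
  ∂PR = R − P.
The 4×6 boundary matrix has rank 3 and Smith normal form diag(1,1,1).

Boundary ∂_2: C_2 → C_1 maps a triangle to the signed sum of its edges. For instance
  ∂PQS = QS − PS + PQ,
  ∂PRS = RS − PS + PR.
The resulting 6×4 matrix has rank 3, and its Smith normal form has invariant factors (1,1,1).

Reading off H_k = ker ∂_k / im ∂_{k+1}:

  H_0: rank C_0 − rank ∂_1 = 4 − 3 = 1, and the invariant factors of ∂_1 are all 1, so H_0 = Z.
  H_1: rank ker ∂_1 − rank ∂_2 = (6 − 3) − 3 = 0, and the invariant factors of ∂_2 are all 1, so H_1 = 0.
  H_2: rank ker ∂_2 − rank ∂_3 = (4 − 3) − 0 = 1, and there is no ∂_3, so H_2 = Z.

H_0 ≅ Z,  H_1 = 0,  H_2 ≅ Z.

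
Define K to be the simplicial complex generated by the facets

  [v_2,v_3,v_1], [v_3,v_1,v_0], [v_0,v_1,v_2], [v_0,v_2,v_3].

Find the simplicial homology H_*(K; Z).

H_0 ≅ Z,  H_1 = 0,  H_2 ≅ Z.

We work with the vertex ordering v_0 < v_1 < v_2 < v_3. The simplices of K, each written with vertices in increasing order, are:

  0-simplices (4): [v_0], [v_1], [v_2], [v_3]
  1-simplices (6): [v_0,v_1], [v_0,v_2], [v_0,v_3], [v_1,v_2], [v_1,v_3], [v_2,v_3]
  2-simplices (4): [v_0,v_1,v_2], [v_0,v_1,v_3], [v_0,v_2,v_3], [v_1,v_2,v_3]

giving chain groups C_0 ≅ Z^4, C_1 ≅ Z^6, C_2 ≅ Z^4.

Boundary ∂_1: C_1 → C_0 maps an edge to its endpoints' difference, ∂[p,q] = q − p.
The resulting 4×6 matrix has rank 3, and its Smith normal form has invariant factors (1,1,1).

Boundary ∂_2: C_2 → C_1 maps a triangle to the signed sum of its edges. For instance
  ∂[v_0,v_1,v_3] = [v_1,v_3] − [v_0,v_3] + [v_0,v_1],
  ∂[v_1,v_2,v_3] = [v_2,v_3] − [v_1,v_3] + [v_1,v_2].
As a 6×4 matrix over Z this has rank 3, with invariant factors (1,1,1).

Computing H_k = (kernel of ∂_k) / (image of ∂_{k+1}):

  H_0: rank C_0 − rank ∂_1 = 4 − 3 = 1, and the invariant factors of ∂_1 are all 1, so H_0 ≅ Z.
  H_1: rank ker ∂_1 − rank ∂_2 = (6 − 3) − 3 = 0, and the invariant factors of ∂_2 are all 1, so H_1 ≅ 0.
  H_2: rank ker ∂_2 − rank ∂_3 = (4 − 3) − 0 = 1, and there is no ∂_3, so H_2 ≅ Z.

(K is a triangulation of the 2-sphere S^2.)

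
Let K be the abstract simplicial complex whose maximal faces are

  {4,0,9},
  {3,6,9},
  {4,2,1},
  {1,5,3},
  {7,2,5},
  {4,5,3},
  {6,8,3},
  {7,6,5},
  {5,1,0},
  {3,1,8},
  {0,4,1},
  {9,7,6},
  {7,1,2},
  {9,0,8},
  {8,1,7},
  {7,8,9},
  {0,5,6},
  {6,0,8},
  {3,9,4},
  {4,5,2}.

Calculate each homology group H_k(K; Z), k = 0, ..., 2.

Order the vertices as 0 < 1 < 2 < 3 < 4 < 5 < 6 < 7 < 8 < 9. Listing each simplex with vertices in this order, K has dimension 2 with simplices:

  0-simplices (10): [0], [1], [2], [3], [4], [5], [6], [7], [8], [9]
  1-simplices (30): (30 of them)
  2-simplices (20): (20 of them)

so the chain groups are C_0 ≅ Z^10, C_1 ≅ Z^30, C_2 ≅ Z^20.

Boundary ∂_1: C_1 → C_0 maps an edge to its endpoints' difference, ∂[p,q] = q − p. For instance
  ∂[4,5] = [5] − [4].
The resulting 10×30 matrix has rank 9, and its Smith normal form has invariant factors (1,1,1,1,1,1,1,1,1).

The boundary map ∂_2: C_2 → C_1 sends each 2-simplex [p,q,r] to [q,r] − [p,r] + [p,q]. For instance
  ∂[1,3,5] = [3,5] − [1,5] + [1,3],
  ∂[0,1,5] = [1,5] − [0,5] + [0,1].
This gives a 30×20 integer matrix of rank 20; reducing to Smith normal form yields diagonal entries (1,1,1,1,1,1,1,1,1,1,1,1,1,1,1,1,1,1,1,2).

Computing H_k = (kernel of ∂_k) / (image of ∂_{k+1}):

  H_0: rank C_0 − rank ∂_1 = 10 − 9 = 1, and the invariant factors of ∂_1 are all 1, so H_0 = Z.
  H_1: rank ker ∂_1 − rank ∂_2 = (30 − 9) − 20 = 1, and ∂_2 has invariant factor 2 > 1, so H_1 = Z ⊕ Z/2Z.
  H_2: rank ker ∂_2 − rank ∂_3 = (20 − 20) − 0 = 0, and there is no ∂_3, so H_2 = 0.

(K is a triangulation of the Klein bottle.)

H_0 = Z,  H_1 = Z ⊕ Z/2Z,  H_2 = 0.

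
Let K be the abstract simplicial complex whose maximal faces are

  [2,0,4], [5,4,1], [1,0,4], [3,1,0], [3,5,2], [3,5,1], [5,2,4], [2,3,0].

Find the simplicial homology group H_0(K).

H_0 = Z.

Fix the vertex order 0 < 1 < 2 < 3 < 4 < 5 and write every simplex with vertices in increasing order. Then dim K = 2 and the simplices of K are:

  0-simplices (6): [0], [1], [2], [3], [4], [5]
  1-simplices (12): [0,1], [0,2], [0,3], [0,4], [1,3], [1,4], [1,5], [2,3], [2,4], [2,5], [3,5], [4,5]
  2-simplices (8): [0,1,3], [0,1,4], [0,2,3], [0,2,4], [1,3,5], [1,4,5], [2,3,5], [2,4,5]

Hence C_0 ≅ Z^6, C_1 ≅ Z^12, C_2 ≅ Z^8.

∂_1: C_1 → C_0 maps an edge to its endpoints' difference, ∂[p,q] = q − p. For instance
  ∂[1,3] = [3] − [1].
The 6×12 boundary matrix has rank 5 and Smith normal form diag(1,1,1,1,1).

The boundary map ∂_2: C_2 → C_1 sends each 2-simplex [p,q,r] to [q,r] − [p,r] + [p,q]. For instance
  ∂[2,4,5] = [4,5] − [2,5] + [2,4],
  ∂[2,3,5] = [3,5] − [2,5] + [2,3].
The resulting 12×8 matrix has rank 7, and its Smith normal form has invariant factors (1,1,1,1,1,1,1).

Reading off H_k = ker ∂_k / im ∂_{k+1}:

  H_0: rank C_0 − rank ∂_1 = 6 − 5 = 1, and the invariant factors of ∂_1 are all 1, so H_0 = Z.

(K is a triangulation of the 2-sphere S^2.)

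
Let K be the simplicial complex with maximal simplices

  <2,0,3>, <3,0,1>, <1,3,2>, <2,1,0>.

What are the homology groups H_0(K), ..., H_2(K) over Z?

Order the vertices as 0 < 1 < 2 < 3. Listing each simplex with vertices in this order, K has dimension 2 with simplices:

  0-simplices (4): [0], [1], [2], [3]
  1-simplices (6): [0,1], [0,2], [0,3], [1,2], [1,3], [2,3]
  2-simplices (4): [0,1,2], [0,1,3], [0,2,3], [1,2,3]

Hence C_0 ≅ Z^4, C_1 ≅ Z^6, C_2 ≅ Z^4.

∂_1: C_1 → C_0 maps an edge to its endpoints' difference, ∂[p,q] = q − p.
As a 4×6 matrix over Z this has rank 3, with invariant factors (1,1,1).

Boundary ∂_2: C_2 → C_1 sends each 2-simplex [p,q,r] to [q,r] − [p,r] + [p,q]. For instance
  ∂[0,2,3] = [2,3] − [0,3] + [0,2],
  ∂[1,2,3] = [2,3] − [1,3] + [1,2].
The 6×4 boundary matrix has rank 3 and Smith normal form diag(1,1,1).

Now H_k = ker ∂_k / im ∂_{k+1}, so:

  H_0: rank C_0 − rank ∂_1 = 4 − 3 = 1, and the invariant factors of ∂_1 are all 1, so H_0 = Z.
  H_1: rank ker ∂_1 − rank ∂_2 = (6 − 3) − 3 = 0, and the invariant factors of ∂_2 are all 1, so H_1 = 0.
  H_2: rank ker ∂_2 − rank ∂_3 = (4 − 3) − 0 = 1, and there is no ∂_3, so H_2 = Z.

H_0 = Z,  H_1 = 0,  H_2 = Z.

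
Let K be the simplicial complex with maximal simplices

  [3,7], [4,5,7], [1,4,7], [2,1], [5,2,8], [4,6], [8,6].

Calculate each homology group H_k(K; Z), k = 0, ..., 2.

H_0 ≅ Z,  H_1 ≅ Z^2,  H_2 = 0.

Fix the vertex order 1 < 2 < 3 < 4 < 5 < 6 < 7 < 8 and write every simplex with vertices in increasing order. Then dim K = 2 and the simplices of K are:

  0-simplices (8): [1], [2], [3], [4], [5], [6], [7], [8]
  1-simplices (12): [1,2], [1,4], [1,7], [2,5], [2,8], [3,7], [4,5], [4,6], [4,7], [5,7], [5,8], [6,8]
  2-simplices (3): [1,4,7], [2,5,8], [4,5,7]

so the chain groups are C_0 ≅ Z^8, C_1 ≅ Z^12, C_2 ≅ Z^3.

The boundary map ∂_1: C_1 → C_0 sends each edge [p,q] (with p < q) to q − p. For instance
  ∂[4,6] = [6] − [4].
As a 8×12 matrix over Z this has rank 7, with invariant factors (1,1,1,1,1,1,1).

The boundary map ∂_2: C_2 → C_1 sends each 2-simplex [p,q,r] to [q,r] − [p,r] + [p,q]. For instance
  ∂[2,5,8] = [5,8] − [2,8] + [2,5],
  ∂[1,4,7] = [4,7] − [1,7] + [1,4].
The 12×3 boundary matrix has rank 3 and Smith normal form diag(1,1,1).

From H_k ≅ ker(∂_k) / im(∂_{k+1}) we obtain:

  H_0: rank C_0 − rank ∂_1 = 8 − 7 = 1, and the invariant factors of ∂_1 are all 1, so H_0 = Z.
  H_1: rank ker ∂_1 − rank ∂_2 = (12 − 7) − 3 = 2, and the invariant factors of ∂_2 are all 1, so H_1 = Z^2.
  H_2: rank ker ∂_2 − rank ∂_3 = (3 − 3) − 0 = 0, and there is no ∂_3, so H_2 = 0.

As a check, the Euler characteristic is 8 − 12 + 3 = -1, which agrees with 1 − 2 + 0 = -1.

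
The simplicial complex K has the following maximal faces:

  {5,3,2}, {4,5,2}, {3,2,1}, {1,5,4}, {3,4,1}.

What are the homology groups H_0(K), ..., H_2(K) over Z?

H_0 ≅ Z,  H_1 ≅ Z,  H_2 = 0.

Order the vertices as 1 < 2 < 3 < 4 < 5. Listing each simplex with vertices in this order, K has dimension 2 with simplices:

  0-simplices (5): [1], [2], [3], [4], [5]
  1-simplices (10): [1,2], [1,3], [1,4], [1,5], [2,3], [2,4], [2,5], [3,4], [3,5], [4,5]
  2-simplices (5): [1,2,3], [1,3,4], [1,4,5], [2,3,5], [2,4,5]

Hence C_0 ≅ Z^5, C_1 ≅ Z^10, C_2 ≅ Z^5.

The boundary map ∂_1: C_1 → C_0 sends each edge [p,q] (with p < q) to q − p. For instance
  ∂[4,5] = [5] − [4].
This gives a 5×10 integer matrix of rank 4; reducing to Smith normal form yields diagonal entries (1,1,1,1).

∂_2: C_2 → C_1 acts by ∂[p,q,r] = [q,r] − [p,r] + [p,q]. For instance
  ∂[2,4,5] = [4,5] − [2,5] + [2,4],
  ∂[1,3,4] = [3,4] − [1,4] + [1,3].
The resulting 10×5 matrix has rank 5, and its Smith normal form has invariant factors (1,1,1,1,1).

Reading off H_k = ker ∂_k / im ∂_{k+1}:

  H_0: rank C_0 − rank ∂_1 = 5 − 4 = 1, and the invariant factors of ∂_1 are all 1, so H_0 = Z.
  H_1: rank ker ∂_1 − rank ∂_2 = (10 − 4) − 5 = 1, and the invariant factors of ∂_2 are all 1, so H_1 = Z.
  H_2: rank ker ∂_2 − rank ∂_3 = (5 − 5) − 0 = 0, and there is no ∂_3, so H_2 = 0.

As a check, the Euler characteristic is 5 − 10 + 5 = 0, which agrees with 1 − 1 + 0 = 0.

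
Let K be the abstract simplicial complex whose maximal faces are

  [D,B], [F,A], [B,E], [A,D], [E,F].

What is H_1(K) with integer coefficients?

Take the total order A < B < D < E < F on the vertex set. Then K (dimension 1) consists of the simplices:

  0-simplices (5): A, B, D, E, F
  1-simplices (5): AD, AF, BD, BE, EF

giving chain groups C_0 ≅ Z^5, C_1 ≅ Z^5.

∂_1: C_1 → C_0 is given by ∂[p,q] = [q] − [p].
The 5×5 boundary matrix has rank 4 and Smith normal form diag(1,1,1,1).

Reading off H_k = ker ∂_k / im ∂_{k+1}:

  H_1: rank ker ∂_1 − rank ∂_2 = (5 − 4) − 0 = 1, and there is no ∂_2, so H_1 ≅ Z.

H_1 ≅ Z.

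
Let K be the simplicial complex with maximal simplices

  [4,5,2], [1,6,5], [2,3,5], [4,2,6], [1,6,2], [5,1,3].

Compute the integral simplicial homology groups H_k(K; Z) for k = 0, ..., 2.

H_0 ≅ Z,  H_1 ≅ Z,  H_2 = 0.

Fix the vertex order 1 < 2 < 3 < 4 < 5 < 6 and write every simplex with vertices in increasing order. Then dim K = 2 and the simplices of K are:

  0-simplices (6): [1], [2], [3], [4], [5], [6]
  1-simplices (12): [1,2], [1,3], [1,5], [1,6], [2,3], [2,4], [2,5], [2,6], [3,5], [4,5], [4,6], [5,6]
  2-simplices (6): [1,2,6], [1,3,5], [1,5,6], [2,3,5], [2,4,5], [2,4,6]

so the chain groups are C_0 ≅ Z^6, C_1 ≅ Z^12, C_2 ≅ Z^6.

The boundary map ∂_1: C_1 → C_0 maps an edge to its endpoints' difference, ∂[p,q] = q − p. For instance
  ∂[2,4] = [4] − [2].
The 6×12 boundary matrix has rank 5 and Smith normal form diag(1,1,1,1,1).

Boundary ∂_2: C_2 → C_1 sends each 2-simplex [p,q,r] to [q,r] − [p,r] + [p,q]. For instance
  ∂[2,4,6] = [4,6] − [2,6] + [2,4],
  ∂[1,5,6] = [5,6] − [1,6] + [1,5].
This gives a 12×6 integer matrix of rank 6; reducing to Smith normal form yields diagonal entries (1,1,1,1,1,1).

Now H_k = ker ∂_k / im ∂_{k+1}, so:

  H_0: rank C_0 − rank ∂_1 = 6 − 5 = 1, and the invariant factors of ∂_1 are all 1, so H_0 ≅ Z.
  H_1: rank ker ∂_1 − rank ∂_2 = (12 − 5) − 6 = 1, and the invariant factors of ∂_2 are all 1, so H_1 ≅ Z.
  H_2: rank ker ∂_2 − rank ∂_3 = (6 − 6) − 0 = 0, and there is no ∂_3, so H_2 ≅ 0.

As a check, the Euler characteristic is 6 − 12 + 6 = 0, which agrees with 1 − 1 + 0 = 0.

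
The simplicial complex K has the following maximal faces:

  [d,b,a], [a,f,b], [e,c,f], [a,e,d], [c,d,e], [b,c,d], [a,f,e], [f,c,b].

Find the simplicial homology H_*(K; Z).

H_0 = Z,  H_1 = 0,  H_2 = Z.

Order the vertices as a < b < c < d < e < f. Listing each simplex with vertices in this order, K has dimension 2 with simplices:

  0-simplices (6): a, b, c, d, e, f
  1-simplices (12): ab, ad, ae, af, bc, bd, bf, cd, ce, cf, de, ef
  2-simplices (8): abd, abf, ade, aef, bcd, bcf, cde, cef

so the chain groups are C_0 ≅ Z^6, C_1 ≅ Z^12, C_2 ≅ Z^8.

∂_1: C_1 → C_0 maps an edge to its endpoints' difference, ∂[p,q] = q − p. For instance
  ∂ef = f − e.
This gives a 6×12 integer matrix of rank 5; reducing to Smith normal form yields diagonal entries (1,1,1,1,1).

The boundary map ∂_2: C_2 → C_1 maps a triangle to the signed sum of its edges. For instance
  ∂bcf = cf − bf + bc,
  ∂aef = ef − af + ae.
As a 12×8 matrix over Z this has rank 7, with invariant factors (1,1,1,1,1,1,1).

Computing H_k = (kernel of ∂_k) / (image of ∂_{k+1}):

  H_0: rank C_0 − rank ∂_1 = 6 − 5 = 1, and the invariant factors of ∂_1 are all 1, so H_0 ≅ Z.
  H_1: rank ker ∂_1 − rank ∂_2 = (12 − 5) − 7 = 0, and the invariant factors of ∂_2 are all 1, so H_1 ≅ 0.
  H_2: rank ker ∂_2 − rank ∂_3 = (8 − 7) − 0 = 1, and there is no ∂_3, so H_2 ≅ Z.

As a check, the Euler characteristic is 6 − 12 + 8 = 2, which agrees with 1 − 0 + 1 = 2.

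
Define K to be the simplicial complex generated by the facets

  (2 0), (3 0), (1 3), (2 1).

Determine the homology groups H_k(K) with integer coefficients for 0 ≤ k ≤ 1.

H_0 = Z,  H_1 = Z.

K has 4 vertices, 4 edges.
rank ∂_0 = 0, rank ∂_1 = 3 ⇒ b_0 = 4 − 0 − 3 = 1; all invariant factors of ∂_1 are 1 so no torsion. So H_0 = Z.
rank ∂_1 = 3, rank ∂_2 = 0 ⇒ b_1 = 4 − 3 − 0 = 1. So H_1 = Z.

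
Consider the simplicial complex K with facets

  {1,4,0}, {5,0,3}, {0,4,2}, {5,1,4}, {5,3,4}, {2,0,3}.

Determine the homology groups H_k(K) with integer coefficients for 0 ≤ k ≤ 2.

Take the total order 0 < 1 < 2 < 3 < 4 < 5 on the vertex set. Then K (dimension 2) consists of the simplices:

  0-simplices (6): [0], [1], [2], [3], [4], [5]
  1-simplices (12): [0,1], [0,2], [0,3], [0,4], [0,5], [1,4], [1,5], [2,3], [2,4], [3,4], [3,5], [4,5]
  2-simplices (6): [0,1,4], [0,2,3], [0,2,4], [0,3,5], [1,4,5], [3,4,5]

giving chain groups C_0 ≅ Z^6, C_1 ≅ Z^12, C_2 ≅ Z^6.

The boundary map ∂_1: C_1 → C_0 sends each edge [p,q] (with p < q) to q − p.
The resulting 6×12 matrix has rank 5, and its Smith normal form has invariant factors (1,1,1,1,1).

Boundary ∂_2: C_2 → C_1 sends each 2-simplex [p,q,r] to [q,r] − [p,r] + [p,q]. For instance
  ∂[1,4,5] = [4,5] − [1,5] + [1,4],
  ∂[0,2,3] = [2,3] − [0,3] + [0,2].
The 12×6 boundary matrix has rank 6 and Smith normal form diag(1,1,1,1,1,1).

Reading off H_k = ker ∂_k / im ∂_{k+1}:

  H_0: rank C_0 − rank ∂_1 = 6 − 5 = 1, and the invariant factors of ∂_1 are all 1, so H_0 ≅ Z.
  H_1: rank ker ∂_1 − rank ∂_2 = (12 − 5) − 6 = 1, and the invariant factors of ∂_2 are all 1, so H_1 ≅ Z.
  H_2: rank ker ∂_2 − rank ∂_3 = (6 − 6) − 0 = 0, and there is no ∂_3, so H_2 ≅ 0.

As a check, the Euler characteristic is 6 − 12 + 6 = 0, which agrees with 1 − 1 + 0 = 0.

H_0 ≅ Z,  H_1 ≅ Z,  H_2 = 0.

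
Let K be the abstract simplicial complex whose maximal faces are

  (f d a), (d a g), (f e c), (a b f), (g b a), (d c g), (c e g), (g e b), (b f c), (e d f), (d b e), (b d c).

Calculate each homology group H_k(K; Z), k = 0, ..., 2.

H_0 = Z,  H_1 = Z/2Z,  H_2 = 0.

Take the total order a < b < c < d < e < f < g on the vertex set. Then K (dimension 2) consists of the simplices:

  0-simplices (7): a, b, c, d, e, f, g
  1-simplices (18): ab, ad, af, ag, bc, bd, be, bf, bg, cd, ce, cf, cg, de, df, dg, ef, eg
  2-simplices (12): abf, abg, adf, adg, bcd, bcf, bde, beg, cdg, cef, ceg, def

Hence C_0 ≅ Z^7, C_1 ≅ Z^18, C_2 ≅ Z^12.

Boundary ∂_1: C_1 → C_0 sends each edge [p,q] (with p < q) to q − p. For instance
  ∂ef = f − e.
The resulting 7×18 matrix has rank 6, and its Smith normal form has invariant factors (1,1,1,1,1,1).

∂_2: C_2 → C_1 acts by ∂[p,q,r] = [q,r] − [p,r] + [p,q]. For instance
  ∂ceg = eg − cg + ce,
  ∂bcd = cd − bd + bc.
The 18×12 boundary matrix has rank 12 and Smith normal form diag(1,1,1,1,1,1,1,1,1,1,1,2).

From H_k ≅ ker(∂_k) / im(∂_{k+1}) we obtain:

  H_0: rank C_0 − rank ∂_1 = 7 − 6 = 1, and the invariant factors of ∂_1 are all 1, so H_0 = Z.
  H_1: rank ker ∂_1 − rank ∂_2 = (18 − 6) − 12 = 0, and ∂_2 has invariant factor 2 > 1, so H_1 = Z/2Z.
  H_2: rank ker ∂_2 − rank ∂_3 = (12 − 12) − 0 = 0, and there is no ∂_3, so H_2 = 0.

(K is a triangulation of the real projective plane RP^2.)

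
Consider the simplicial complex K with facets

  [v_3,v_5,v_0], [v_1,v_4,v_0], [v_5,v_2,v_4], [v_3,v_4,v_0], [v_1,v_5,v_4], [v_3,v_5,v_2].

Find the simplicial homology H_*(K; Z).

Order the vertices as v_0 < v_1 < v_2 < v_3 < v_4 < v_5. Listing each simplex with vertices in this order, K has dimension 2 with simplices:

  0-simplices (6): [v_0], [v_1], [v_2], [v_3], [v_4], [v_5]
  1-simplices (12): [v_0,v_1], [v_0,v_3], [v_0,v_4], [v_0,v_5], [v_1,v_4], [v_1,v_5], [v_2,v_3], [v_2,v_4], [v_2,v_5], [v_3,v_4], [v_3,v_5], [v_4,v_5]
  2-simplices (6): [v_0,v_1,v_4], [v_0,v_3,v_4], [v_0,v_3,v_5], [v_1,v_4,v_5], [v_2,v_3,v_5], [v_2,v_4,v_5]

giving chain groups C_0 ≅ Z^6, C_1 ≅ Z^12, C_2 ≅ Z^6.

The boundary map ∂_1: C_1 → C_0 maps an edge to its endpoints' difference, ∂[p,q] = q − p.
This gives a 6×12 integer matrix of rank 5; reducing to Smith normal form yields diagonal entries (1,1,1,1,1).

∂_2: C_2 → C_1 maps a triangle to the signed sum of its edges. For instance
  ∂[v_0,v_3,v_5] = [v_3,v_5] − [v_0,v_5] + [v_0,v_3],
  ∂[v_0,v_3,v_4] = [v_3,v_4] − [v_0,v_4] + [v_0,v_3].
As a 12×6 matrix over Z this has rank 6, with invariant factors (1,1,1,1,1,1).

Now H_k = ker ∂_k / im ∂_{k+1}, so:

  H_0: rank C_0 − rank ∂_1 = 6 − 5 = 1, and the invariant factors of ∂_1 are all 1, so H_0 = Z.
  H_1: rank ker ∂_1 − rank ∂_2 = (12 − 5) − 6 = 1, and the invariant factors of ∂_2 are all 1, so H_1 = Z.
  H_2: rank ker ∂_2 − rank ∂_3 = (6 − 6) − 0 = 0, and there is no ∂_3, so H_2 = 0.

(K is a triangulation of the cylinder S^1 x I.)

H_0 = Z,  H_1 = Z,  H_2 = 0.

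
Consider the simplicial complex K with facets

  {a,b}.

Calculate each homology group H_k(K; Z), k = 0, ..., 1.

K has 2 vertices, 1 edge.
rank ∂_0 = 0, rank ∂_1 = 1 ⇒ b_0 = 2 − 0 − 1 = 1; all invariant factors of ∂_1 are 1 so no torsion. So H_0 = Z.
rank ∂_1 = 1, rank ∂_2 = 0 ⇒ b_1 = 1 − 1 − 0 = 0. So H_1 = 0.

H_0 = Z,  H_1 = 0.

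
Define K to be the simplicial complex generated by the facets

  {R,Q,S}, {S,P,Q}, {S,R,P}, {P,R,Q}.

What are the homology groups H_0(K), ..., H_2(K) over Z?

H_0 ≅ Z,  H_1 = 0,  H_2 ≅ Z.

Order the vertices as P < Q < R < S. Listing each simplex with vertices in this order, K has dimension 2 with simplices:

  0-simplices (4): P, Q, R, S
  1-simplices (6): PQ, PR, PS, QR, QS, RS
  2-simplices (4): PQR, PQS, PRS, QRS

Hence C_0 ≅ Z^4, C_1 ≅ Z^6, C_2 ≅ Z^4.

Boundary ∂_1: C_1 → C_0 is given by ∂[p,q] = [q] − [p]. For instance
  ∂PR = R − P.
The 4×6 boundary matrix has rank 3 and Smith normal form diag(1,1,1).

Boundary ∂_2: C_2 → C_1 acts by ∂[p,q,r] = [q,r] − [p,r] + [p,q]. For instance
  ∂PRS = RS − PS + PR,
  ∂PQS = QS − PS + PQ.
As a 6×4 matrix over Z this has rank 3, with invariant factors (1,1,1).

Reading off H_k = ker ∂_k / im ∂_{k+1}:

  H_0: rank C_0 − rank ∂_1 = 4 − 3 = 1, and the invariant factors of ∂_1 are all 1, so H_0 ≅ Z.
  H_1: rank ker ∂_1 − rank ∂_2 = (6 − 3) − 3 = 0, and the invariant factors of ∂_2 are all 1, so H_1 ≅ 0.
  H_2: rank ker ∂_2 − rank ∂_3 = (4 − 3) − 0 = 1, and there is no ∂_3, so H_2 ≅ Z.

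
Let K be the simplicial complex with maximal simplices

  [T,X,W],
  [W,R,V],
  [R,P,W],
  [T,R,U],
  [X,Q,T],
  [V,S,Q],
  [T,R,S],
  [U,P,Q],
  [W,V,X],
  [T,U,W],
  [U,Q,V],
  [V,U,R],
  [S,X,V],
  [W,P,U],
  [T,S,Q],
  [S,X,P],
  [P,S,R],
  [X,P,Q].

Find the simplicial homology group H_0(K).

Order the vertices as P < Q < R < S < T < U < V < W < X. Listing each simplex with vertices in this order, K has dimension 2 with simplices:

  0-simplices (9): P, Q, R, S, T, U, V, W, X
  1-simplices (27): PQ, PR, PS, PU, PW, PX, QS, QT, QU, QV, QX, RS, RT, RU, RV, RW, ST, SV, SX, TU, TW, TX, UV, UW, VW, VX, WX
  2-simplices (18): PQU, PQX, PRS, PRW, PSX, PUW, QST, QSV, QTX, QUV, RST, RTU, RUV, RVW, SVX, TUW, TWX, VWX

so the chain groups are C_0 ≅ Z^9, C_1 ≅ Z^27, C_2 ≅ Z^18.

∂_1: C_1 → C_0 sends each edge [p,q] (with p < q) to q − p.
As a 9×27 matrix over Z this has rank 8, with invariant factors (1,1,1,1,1,1,1,1).

∂_2: C_2 → C_1 sends each 2-simplex [p,q,r] to [q,r] − [p,r] + [p,q]. For instance
  ∂SVX = VX − SX + SV,
  ∂TUW = UW − TW + TU.
This gives a 27×18 integer matrix of rank 18; reducing to Smith normal form yields diagonal entries (1,1,1,1,1,1,1,1,1,1,1,1,1,1,1,1,1,2).

Reading off H_k = ker ∂_k / im ∂_{k+1}:

  H_0: rank C_0 − rank ∂_1 = 9 − 8 = 1, and the invariant factors of ∂_1 are all 1, so H_0 = Z.

H_0 = Z.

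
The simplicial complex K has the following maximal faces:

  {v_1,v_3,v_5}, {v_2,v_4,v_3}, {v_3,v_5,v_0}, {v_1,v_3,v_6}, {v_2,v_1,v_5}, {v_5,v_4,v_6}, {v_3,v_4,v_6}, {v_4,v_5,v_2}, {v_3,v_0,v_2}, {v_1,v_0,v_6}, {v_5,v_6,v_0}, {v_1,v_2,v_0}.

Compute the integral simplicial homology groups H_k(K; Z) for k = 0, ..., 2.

K has 7 vertices, 18 edges, 12 triangles.
rank ∂_0 = 0, rank ∂_1 = 6 ⇒ b_0 = 7 − 0 − 6 = 1; all invariant factors of ∂_1 are 1 so no torsion. So H_0 = Z.
rank ∂_1 = 6, rank ∂_2 = 12 ⇒ b_1 = 18 − 6 − 12 = 0; ∂_2 has invariant factor(s) [2] giving torsion. So H_1 = Z/2.
rank ∂_2 = 12, rank ∂_3 = 0 ⇒ b_2 = 12 − 12 − 0 = 0. So H_2 = 0.

H_0 ≅ Z,  H_1 ≅ Z/2,  H_2 = 0.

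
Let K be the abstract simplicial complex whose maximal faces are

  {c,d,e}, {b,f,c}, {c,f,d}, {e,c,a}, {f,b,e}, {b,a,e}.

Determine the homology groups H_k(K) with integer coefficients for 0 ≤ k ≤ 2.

H_0 = Z,  H_1 = Z,  H_2 = 0.

Take the total order a < b < c < d < e < f on the vertex set. Then K (dimension 2) consists of the simplices:

  0-simplices (6): a, b, c, d, e, f
  1-simplices (12): ab, ac, ae, bc, be, bf, cd, ce, cf, de, df, ef
  2-simplices (6): abe, ace, bcf, bef, cde, cdf

Hence C_0 ≅ Z^6, C_1 ≅ Z^12, C_2 ≅ Z^6.

Boundary ∂_1: C_1 → C_0 is given by ∂[p,q] = [q] − [p].
The resulting 6×12 matrix has rank 5, and its Smith normal form has invariant factors (1,1,1,1,1).

The boundary map ∂_2: C_2 → C_1 sends each 2-simplex [p,q,r] to [q,r] − [p,r] + [p,q]. For instance
  ∂cde = de − ce + cd,
  ∂bef = ef − bf + be.
This gives a 12×6 integer matrix of rank 6; reducing to Smith normal form yields diagonal entries (1,1,1,1,1,1).

From H_k ≅ ker(∂_k) / im(∂_{k+1}) we obtain:

  H_0: rank C_0 − rank ∂_1 = 6 − 5 = 1, and the invariant factors of ∂_1 are all 1, so H_0 = Z.
  H_1: rank ker ∂_1 − rank ∂_2 = (12 − 5) − 6 = 1, and the invariant factors of ∂_2 are all 1, so H_1 = Z.
  H_2: rank ker ∂_2 − rank ∂_3 = (6 − 6) − 0 = 0, and there is no ∂_3, so H_2 = 0.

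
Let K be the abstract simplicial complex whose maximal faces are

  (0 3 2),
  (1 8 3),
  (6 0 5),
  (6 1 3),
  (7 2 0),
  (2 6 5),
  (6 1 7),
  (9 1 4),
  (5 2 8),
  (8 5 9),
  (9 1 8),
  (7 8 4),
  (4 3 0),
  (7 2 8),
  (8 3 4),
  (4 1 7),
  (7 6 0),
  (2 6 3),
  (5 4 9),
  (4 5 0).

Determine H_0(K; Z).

H_0 = Z.

We work with the vertex ordering 0 < 1 < 2 < 3 < 4 < 5 < 6 < 7 < 8 < 9. The simplices of K, each written with vertices in increasing order, are:

  0-simplices (10): [0], [1], [2], [3], [4], [5], [6], [7], [8], [9]
  1-simplices (30): (30 of them)
  2-simplices (20): (20 of them)

so the chain groups are C_0 ≅ Z^10, C_1 ≅ Z^30, C_2 ≅ Z^20.

The boundary map ∂_1: C_1 → C_0 is given by ∂[p,q] = [q] − [p]. For instance
  ∂[2,5] = [5] − [2].
As a 10×30 matrix over Z this has rank 9, with invariant factors (1,1,1,1,1,1,1,1,1).

The boundary map ∂_2: C_2 → C_1 maps a triangle to the signed sum of its edges. For instance
  ∂[1,3,6] = [3,6] − [1,6] + [1,3],
  ∂[0,2,3] = [2,3] − [0,3] + [0,2].
The 30×20 boundary matrix has rank 20 and Smith normal form diag(1,1,1,1,1,1,1,1,1,1,1,1,1,1,1,1,1,1,1,2).

Computing H_k = (kernel of ∂_k) / (image of ∂_{k+1}):

  H_0: rank C_0 − rank ∂_1 = 10 − 9 = 1, and the invariant factors of ∂_1 are all 1, so H_0 ≅ Z.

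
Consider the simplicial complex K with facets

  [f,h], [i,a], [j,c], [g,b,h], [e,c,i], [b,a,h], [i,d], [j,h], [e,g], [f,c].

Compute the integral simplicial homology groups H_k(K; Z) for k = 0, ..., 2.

H_0 ≅ Z,  H_1 ≅ Z^3,  H_2 = 0.

Order the vertices as a < b < c < d < e < f < g < h < i < j. Listing each simplex with vertices in this order, K has dimension 2 with simplices:

  0-simplices (10): a, b, c, d, e, f, g, h, i, j
  1-simplices (15): ab, ah, ai, bg, bh, ce, cf, ci, cj, di, eg, ei, fh, gh, hj
  2-simplices (3): abh, bgh, cei

giving chain groups C_0 ≅ Z^10, C_1 ≅ Z^15, C_2 ≅ Z^3.

The boundary map ∂_1: C_1 → C_0 maps an edge to its endpoints' difference, ∂[p,q] = q − p.
The 10×15 boundary matrix has rank 9 and Smith normal form diag(1,1,1,1,1,1,1,1,1).

Boundary ∂_2: C_2 → C_1 acts by ∂[p,q,r] = [q,r] − [p,r] + [p,q]. For instance
  ∂bgh = gh − bh + bg,
  ∂abh = bh − ah + ab.
This gives a 15×3 integer matrix of rank 3; reducing to Smith normal form yields diagonal entries (1,1,1).

Now H_k = ker ∂_k / im ∂_{k+1}, so:

  H_0: rank C_0 − rank ∂_1 = 10 − 9 = 1, and the invariant factors of ∂_1 are all 1, so H_0 ≅ Z.
  H_1: rank ker ∂_1 − rank ∂_2 = (15 − 9) − 3 = 3, and the invariant factors of ∂_2 are all 1, so H_1 ≅ Z^3.
  H_2: rank ker ∂_2 − rank ∂_3 = (3 − 3) − 0 = 0, and there is no ∂_3, so H_2 ≅ 0.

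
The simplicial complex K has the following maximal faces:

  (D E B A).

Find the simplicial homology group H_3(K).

Fix the vertex order A < B < D < E and write every simplex with vertices in increasing order. Then dim K = 3 and the simplices of K are:

  0-simplices (4): A, B, D, E
  1-simplices (6): AB, AD, AE, BD, BE, DE
  2-simplices (4): ABD, ABE, ADE, BDE
  3-simplices (1): ABDE

giving chain groups C_0 ≅ Z^4, C_1 ≅ Z^6, C_2 ≅ Z^4, C_3 ≅ Z^1.

∂_1: C_1 → C_0 is given by ∂[p,q] = [q] − [p].
The 4×6 boundary matrix has rank 3 and Smith normal form diag(1,1,1).

∂_2: C_2 → C_1 acts by ∂[p,q,r] = [q,r] − [p,r] + [p,q]. For instance
  ∂ABE = BE − AE + AB,
  ∂ADE = DE − AE + AD.
This gives a 6×4 integer matrix of rank 3; reducing to Smith normal form yields diagonal entries (1,1,1).

The boundary map ∂_3: C_3 → C_2 sends each 3-simplex σ to the alternating sum Σ_i (−1)^i (σ with its i-th vertex removed). For instance
  ∂ABDE = BDE − ADE + ABE − ABD.
The resulting 4×1 matrix has rank 1, and its Smith normal form has invariant factors (1).

Now H_k = ker ∂_k / im ∂_{k+1}, so:

  H_3: rank ker ∂_3 − rank ∂_4 = (1 − 1) − 0 = 0, and there is no ∂_4, so H_3 = 0.

H_3 = 0.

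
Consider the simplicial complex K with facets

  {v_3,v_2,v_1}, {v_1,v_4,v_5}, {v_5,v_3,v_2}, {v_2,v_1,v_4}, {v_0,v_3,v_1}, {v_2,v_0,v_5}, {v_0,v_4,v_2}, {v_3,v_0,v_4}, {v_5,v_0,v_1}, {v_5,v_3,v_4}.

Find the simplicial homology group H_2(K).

Fix the vertex order v_0 < v_1 < v_2 < v_3 < v_4 < v_5 and write every simplex with vertices in increasing order. Then dim K = 2 and the simplices of K are:

  0-simplices (6): [v_0], [v_1], [v_2], [v_3], [v_4], [v_5]
  1-simplices (15): (15 of them)
  2-simplices (10): [v_0,v_1,v_3], [v_0,v_1,v_5], [v_0,v_2,v_4], [v_0,v_2,v_5], [v_0,v_3,v_4], [v_1,v_2,v_3], [v_1,v_2,v_4], [v_1,v_4,v_5], [v_2,v_3,v_5], [v_3,v_4,v_5]

Hence C_0 ≅ Z^6, C_1 ≅ Z^15, C_2 ≅ Z^10.

Boundary ∂_1: C_1 → C_0 sends each edge [p,q] (with p < q) to q − p. For instance
  ∂[v_2,v_5] = [v_5] − [v_2].
This gives a 6×15 integer matrix of rank 5; reducing to Smith normal form yields diagonal entries (1,1,1,1,1).

∂_2: C_2 → C_1 sends each 2-simplex [p,q,r] to [q,r] − [p,r] + [p,q]. For instance
  ∂[v_0,v_1,v_3] = [v_1,v_3] − [v_0,v_3] + [v_0,v_1],
  ∂[v_1,v_2,v_4] = [v_2,v_4] − [v_1,v_4] + [v_1,v_2].
As a 15×10 matrix over Z this has rank 10, with invariant factors (1,1,1,1,1,1,1,1,1,2).

Computing H_k = (kernel of ∂_k) / (image of ∂_{k+1}):

  H_2: rank ker ∂_2 − rank ∂_3 = (10 − 10) − 0 = 0, and there is no ∂_3, so H_2 = 0.

H_2 = 0.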